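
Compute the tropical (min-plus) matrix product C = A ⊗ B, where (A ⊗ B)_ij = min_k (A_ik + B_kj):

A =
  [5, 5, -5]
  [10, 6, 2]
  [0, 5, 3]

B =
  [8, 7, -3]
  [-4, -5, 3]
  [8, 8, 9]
A ⊗ B =
  [1, 0, 2]
  [2, 1, 7]
  [1, 0, -3]

Apply the min-plus product entry-by-entry:
  C[0][0] = min over k of (A[0][0] + B[0][0] = 5 + 8 = 13, A[0][1] + B[1][0] = 5 + -4 = 1, A[0][2] + B[2][0] = -5 + 8 = 3) = 1 (attained at k = 1)
  C[0][1] = min over k of (A[0][0] + B[0][1] = 5 + 7 = 12, A[0][1] + B[1][1] = 5 + -5 = 0, A[0][2] + B[2][1] = -5 + 8 = 3) = 0 (attained at k = 1)
  C[0][2] = min over k of (A[0][0] + B[0][2] = 5 + -3 = 2, A[0][1] + B[1][2] = 5 + 3 = 8, A[0][2] + B[2][2] = -5 + 9 = 4) = 2 (attained at k = 0)
  C[1][0] = min over k of (A[1][0] + B[0][0] = 10 + 8 = 18, A[1][1] + B[1][0] = 6 + -4 = 2, A[1][2] + B[2][0] = 2 + 8 = 10) = 2 (attained at k = 1)
  C[1][1] = min over k of (A[1][0] + B[0][1] = 10 + 7 = 17, A[1][1] + B[1][1] = 6 + -5 = 1, A[1][2] + B[2][1] = 2 + 8 = 10) = 1 (attained at k = 1)
  C[1][2] = min over k of (A[1][0] + B[0][2] = 10 + -3 = 7, A[1][1] + B[1][2] = 6 + 3 = 9, A[1][2] + B[2][2] = 2 + 9 = 11) = 7 (attained at k = 0)
  C[2][0] = min over k of (A[2][0] + B[0][0] = 0 + 8 = 8, A[2][1] + B[1][0] = 5 + -4 = 1, A[2][2] + B[2][0] = 3 + 8 = 11) = 1 (attained at k = 1)
  C[2][1] = min over k of (A[2][0] + B[0][1] = 0 + 7 = 7, A[2][1] + B[1][1] = 5 + -5 = 0, A[2][2] + B[2][1] = 3 + 8 = 11) = 0 (attained at k = 1)
  C[2][2] = min over k of (A[2][0] + B[0][2] = 0 + -3 = -3, A[2][1] + B[1][2] = 5 + 3 = 8, A[2][2] + B[2][2] = 3 + 9 = 12) = -3 (attained at k = 0)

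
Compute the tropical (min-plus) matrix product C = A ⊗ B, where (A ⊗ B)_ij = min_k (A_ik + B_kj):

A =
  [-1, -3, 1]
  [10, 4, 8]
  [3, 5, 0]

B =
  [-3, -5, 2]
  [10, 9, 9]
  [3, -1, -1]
A ⊗ B =
  [-4, -6, 0]
  [7, 5, 7]
  [0, -2, -1]

Apply the min-plus product entry-by-entry:
  C[0][0] = min over k of (A[0][0] + B[0][0] = -1 + -3 = -4, A[0][1] + B[1][0] = -3 + 10 = 7, A[0][2] + B[2][0] = 1 + 3 = 4) = -4 (attained at k = 0)
  C[0][1] = min over k of (A[0][0] + B[0][1] = -1 + -5 = -6, A[0][1] + B[1][1] = -3 + 9 = 6, A[0][2] + B[2][1] = 1 + -1 = 0) = -6 (attained at k = 0)
  C[0][2] = min over k of (A[0][0] + B[0][2] = -1 + 2 = 1, A[0][1] + B[1][2] = -3 + 9 = 6, A[0][2] + B[2][2] = 1 + -1 = 0) = 0 (attained at k = 2)
  C[1][0] = min over k of (A[1][0] + B[0][0] = 10 + -3 = 7, A[1][1] + B[1][0] = 4 + 10 = 14, A[1][2] + B[2][0] = 8 + 3 = 11) = 7 (attained at k = 0)
  C[1][1] = min over k of (A[1][0] + B[0][1] = 10 + -5 = 5, A[1][1] + B[1][1] = 4 + 9 = 13, A[1][2] + B[2][1] = 8 + -1 = 7) = 5 (attained at k = 0)
  C[1][2] = min over k of (A[1][0] + B[0][2] = 10 + 2 = 12, A[1][1] + B[1][2] = 4 + 9 = 13, A[1][2] + B[2][2] = 8 + -1 = 7) = 7 (attained at k = 2)
  C[2][0] = min over k of (A[2][0] + B[0][0] = 3 + -3 = 0, A[2][1] + B[1][0] = 5 + 10 = 15, A[2][2] + B[2][0] = 0 + 3 = 3) = 0 (attained at k = 0)
  C[2][1] = min over k of (A[2][0] + B[0][1] = 3 + -5 = -2, A[2][1] + B[1][1] = 5 + 9 = 14, A[2][2] + B[2][1] = 0 + -1 = -1) = -2 (attained at k = 0)
  C[2][2] = min over k of (A[2][0] + B[0][2] = 3 + 2 = 5, A[2][1] + B[1][2] = 5 + 9 = 14, A[2][2] + B[2][2] = 0 + -1 = -1) = -1 (attained at k = 2)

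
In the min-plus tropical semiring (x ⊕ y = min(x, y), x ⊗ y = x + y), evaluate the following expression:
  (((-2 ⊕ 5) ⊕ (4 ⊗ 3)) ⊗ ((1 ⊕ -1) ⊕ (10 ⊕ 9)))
(((-2 ⊕ 5) ⊕ (4 ⊗ 3)) ⊗ ((1 ⊕ -1) ⊕ (10 ⊕ 9))) = -3

Expand innermost to outermost. Recall ⊕ takes the minimum of its arguments and ⊗ takes their sum. Working out the expression (((-2 ⊕ 5) ⊕ (4 ⊗ 3)) ⊗ ((1 ⊕ -1) ⊕ (10 ⊕ 9))) gives -3.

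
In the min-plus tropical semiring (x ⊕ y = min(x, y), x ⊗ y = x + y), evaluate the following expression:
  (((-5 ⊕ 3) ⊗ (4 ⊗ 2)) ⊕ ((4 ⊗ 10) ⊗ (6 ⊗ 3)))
(((-5 ⊕ 3) ⊗ (4 ⊗ 2)) ⊕ ((4 ⊗ 10) ⊗ (6 ⊗ 3))) = 1

Expand innermost to outermost. Recall ⊕ takes the minimum of its arguments and ⊗ takes their sum. Working out the expression (((-5 ⊕ 3) ⊗ (4 ⊗ 2)) ⊕ ((4 ⊗ 10) ⊗ (6 ⊗ 3))) gives 1.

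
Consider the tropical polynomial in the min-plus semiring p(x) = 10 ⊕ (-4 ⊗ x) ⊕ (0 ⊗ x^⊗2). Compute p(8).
p(8) = 4

A tropical monomial a ⊗ x^⊗i evaluates to a + i · x. Evaluating each term at x = 8:
  Term 0 contributes 10 + 0 · 8 = 10
  Term 1 contributes -4 + 1 · 8 = 4
  Term 2 contributes 0 + 2 · 8 = 16
p(8) = ⊕ of these = min[10, 4, 16] = 4.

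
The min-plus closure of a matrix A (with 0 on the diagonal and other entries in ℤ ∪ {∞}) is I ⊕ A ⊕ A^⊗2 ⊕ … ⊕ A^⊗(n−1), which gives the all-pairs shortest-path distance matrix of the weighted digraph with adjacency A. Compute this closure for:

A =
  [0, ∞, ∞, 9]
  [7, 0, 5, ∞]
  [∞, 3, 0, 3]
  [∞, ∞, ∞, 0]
Closure =
  [0, ∞, ∞, 9]
  [7, 0, 5, 8]
  [10, 3, 0, 3]
  [∞, ∞, ∞, 0]

This is the Floyd-Warshall all-pairs shortest-path computation. For each intermediate vertex k = 0, 1, …, 3, update dist[i][j] ← min(dist[i][j], dist[i][k] + dist[k][j]). The final matrix gives, for each (i, j), the minimum total weight of any directed path from i to j (possibly empty when i = j).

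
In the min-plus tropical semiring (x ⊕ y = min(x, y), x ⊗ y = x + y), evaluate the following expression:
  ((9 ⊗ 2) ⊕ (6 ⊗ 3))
((9 ⊗ 2) ⊕ (6 ⊗ 3)) = 9

Expand innermost to outermost. Recall ⊕ takes the minimum of its arguments and ⊗ takes their sum. Working out the expression ((9 ⊗ 2) ⊕ (6 ⊗ 3)) gives 9.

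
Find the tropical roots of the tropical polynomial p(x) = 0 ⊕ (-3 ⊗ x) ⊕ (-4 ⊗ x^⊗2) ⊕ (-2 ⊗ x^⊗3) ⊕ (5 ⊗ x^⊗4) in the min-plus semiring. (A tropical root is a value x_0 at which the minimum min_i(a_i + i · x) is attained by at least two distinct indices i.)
Roots: {-7, -2, 1, 3}

Each tropical root is a break point of the lower envelope of the lines y = a_i + i · x (there are 5 lines, with slopes 0, 1, ..., 4). Only the lines that attain the minimum somewhere contribute to roots; other lines are dominated. Here the surviving (envelope) indices are i = 4, i = 3, i = 2, i = 1, i = 0.
Intersections between consecutive envelope lines give the roots: for adjacent envelope indices i < j the intersection is x = (a_i − a_j) / (j − i). Reading off the sorted break points: {-7, -2, 1, 3}.
Verification: at each break x_0, at least two indices attain the minimum of min_i(a_i + i · x_0).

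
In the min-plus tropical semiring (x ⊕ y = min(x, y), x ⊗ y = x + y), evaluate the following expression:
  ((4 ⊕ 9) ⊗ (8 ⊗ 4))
((4 ⊕ 9) ⊗ (8 ⊗ 4)) = 16

Expand innermost to outermost. Recall ⊕ takes the minimum of its arguments and ⊗ takes their sum. Working out the expression ((4 ⊕ 9) ⊗ (8 ⊗ 4)) gives 16.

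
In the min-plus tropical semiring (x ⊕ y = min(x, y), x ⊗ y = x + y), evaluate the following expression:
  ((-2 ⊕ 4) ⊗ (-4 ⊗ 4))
((-2 ⊕ 4) ⊗ (-4 ⊗ 4)) = -2

Expand innermost to outermost. Recall ⊕ takes the minimum of its arguments and ⊗ takes their sum. Working out the expression ((-2 ⊕ 4) ⊗ (-4 ⊗ 4)) gives -2.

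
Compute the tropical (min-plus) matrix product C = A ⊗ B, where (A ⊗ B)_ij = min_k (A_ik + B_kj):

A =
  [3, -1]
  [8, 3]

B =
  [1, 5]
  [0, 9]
A ⊗ B =
  [-1, 8]
  [3, 12]

Apply the min-plus product entry-by-entry:
  C[0][0] = min over k of (A[0][0] + B[0][0] = 3 + 1 = 4, A[0][1] + B[1][0] = -1 + 0 = -1) = -1 (attained at k = 1)
  C[0][1] = min over k of (A[0][0] + B[0][1] = 3 + 5 = 8, A[0][1] + B[1][1] = -1 + 9 = 8) = 8 (attained at k = 0)
  C[1][0] = min over k of (A[1][0] + B[0][0] = 8 + 1 = 9, A[1][1] + B[1][0] = 3 + 0 = 3) = 3 (attained at k = 1)
  C[1][1] = min over k of (A[1][0] + B[0][1] = 8 + 5 = 13, A[1][1] + B[1][1] = 3 + 9 = 12) = 12 (attained at k = 1)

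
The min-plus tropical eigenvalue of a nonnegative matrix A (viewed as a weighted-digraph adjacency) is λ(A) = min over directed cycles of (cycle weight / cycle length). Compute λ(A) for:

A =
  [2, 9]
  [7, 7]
λ(A) = 2

Enumerate directed cycles and compute their means (weight / length). Sample:
  cycle 0 → 0: weight = 2, length = 1, mean = 2/1 ≈ 2.000
  cycle 1 → 1: weight = 7, length = 1, mean = 7/1 ≈ 7.000
  cycle 0 → 1 → 0: weight = 16, length = 2, mean = 16/2 ≈ 8.000
  cycle 1 → 0 → 1: weight = 16, length = 2, mean = 16/2 ≈ 8.000
Minimum mean = 2.000, attained e.g. along the cycle 0 → 0 with weight 2 and length 1. So λ(A) = 2/1 = 2.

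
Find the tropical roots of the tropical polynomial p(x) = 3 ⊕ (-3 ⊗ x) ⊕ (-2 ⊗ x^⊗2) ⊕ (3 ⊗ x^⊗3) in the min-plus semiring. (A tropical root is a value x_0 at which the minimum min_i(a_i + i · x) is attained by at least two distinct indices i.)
Roots: {-5, -1, 6}

Each tropical root is a break point of the lower envelope of the lines y = a_i + i · x (there are 4 lines, with slopes 0, 1, ..., 3). Only the lines that attain the minimum somewhere contribute to roots; other lines are dominated. Here the surviving (envelope) indices are i = 3, i = 2, i = 1, i = 0.
Intersections between consecutive envelope lines give the roots: for adjacent envelope indices i < j the intersection is x = (a_i − a_j) / (j − i). Reading off the sorted break points: {-5, -1, 6}.
Verification: at each break x_0, at least two indices attain the minimum of min_i(a_i + i · x_0).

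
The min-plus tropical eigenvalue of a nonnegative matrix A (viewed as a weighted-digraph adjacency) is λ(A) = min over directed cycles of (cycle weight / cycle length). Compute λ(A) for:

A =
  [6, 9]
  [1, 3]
λ(A) = 3

Enumerate directed cycles and compute their means (weight / length). Sample:
  cycle 0 → 0: weight = 6, length = 1, mean = 6/1 ≈ 6.000
  cycle 1 → 1: weight = 3, length = 1, mean = 3/1 ≈ 3.000
  cycle 0 → 1 → 0: weight = 10, length = 2, mean = 10/2 ≈ 5.000
  cycle 1 → 0 → 1: weight = 10, length = 2, mean = 10/2 ≈ 5.000
Minimum mean = 3.000, attained e.g. along the cycle 1 → 1 with weight 3 and length 1. So λ(A) = 3/1 = 3.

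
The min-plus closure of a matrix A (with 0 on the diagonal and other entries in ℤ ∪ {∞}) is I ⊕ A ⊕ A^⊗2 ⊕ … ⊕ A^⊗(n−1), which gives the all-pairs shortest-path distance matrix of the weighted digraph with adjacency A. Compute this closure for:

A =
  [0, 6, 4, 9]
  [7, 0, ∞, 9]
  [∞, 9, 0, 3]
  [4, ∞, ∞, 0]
Closure =
  [0, 6, 4, 7]
  [7, 0, 11, 9]
  [7, 9, 0, 3]
  [4, 10, 8, 0]

This is the Floyd-Warshall all-pairs shortest-path computation. For each intermediate vertex k = 0, 1, …, 3, update dist[i][j] ← min(dist[i][j], dist[i][k] + dist[k][j]). The final matrix gives, for each (i, j), the minimum total weight of any directed path from i to j (possibly empty when i = j).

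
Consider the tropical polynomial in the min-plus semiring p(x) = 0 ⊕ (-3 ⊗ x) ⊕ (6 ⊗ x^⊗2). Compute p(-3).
p(-3) = -6

A tropical monomial a ⊗ x^⊗i evaluates to a + i · x. Evaluating each term at x = -3:
  Term 0 contributes 0 + 0 · -3 = 0
  Term 1 contributes -3 + 1 · -3 = -6
  Term 2 contributes 6 + 2 · -3 = 0
p(-3) = ⊕ of these = min[0, -6, 0] = -6.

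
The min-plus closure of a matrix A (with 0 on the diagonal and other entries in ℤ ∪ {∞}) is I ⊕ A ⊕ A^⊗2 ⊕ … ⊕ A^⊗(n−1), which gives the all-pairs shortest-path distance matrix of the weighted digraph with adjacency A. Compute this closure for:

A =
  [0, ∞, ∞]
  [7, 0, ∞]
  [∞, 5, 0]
Closure =
  [0, ∞, ∞]
  [7, 0, ∞]
  [12, 5, 0]

This is the Floyd-Warshall all-pairs shortest-path computation. For each intermediate vertex k = 0, 1, …, 2, update dist[i][j] ← min(dist[i][j], dist[i][k] + dist[k][j]). The final matrix gives, for each (i, j), the minimum total weight of any directed path from i to j (possibly empty when i = j).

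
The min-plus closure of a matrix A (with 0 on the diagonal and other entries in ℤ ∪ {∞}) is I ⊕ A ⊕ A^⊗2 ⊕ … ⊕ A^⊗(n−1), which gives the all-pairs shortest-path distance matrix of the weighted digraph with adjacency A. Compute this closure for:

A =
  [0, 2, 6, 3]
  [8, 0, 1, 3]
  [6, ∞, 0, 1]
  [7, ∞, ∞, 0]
Closure =
  [0, 2, 3, 3]
  [7, 0, 1, 2]
  [6, 8, 0, 1]
  [7, 9, 10, 0]

This is the Floyd-Warshall all-pairs shortest-path computation. For each intermediate vertex k = 0, 1, …, 3, update dist[i][j] ← min(dist[i][j], dist[i][k] + dist[k][j]). The final matrix gives, for each (i, j), the minimum total weight of any directed path from i to j (possibly empty when i = j).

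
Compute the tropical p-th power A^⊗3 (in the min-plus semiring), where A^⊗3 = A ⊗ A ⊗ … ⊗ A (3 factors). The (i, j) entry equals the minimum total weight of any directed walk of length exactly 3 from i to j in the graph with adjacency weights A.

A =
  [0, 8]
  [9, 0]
A^⊗3 =
  [0, 8]
  [9, 0]

Each entry (A^⊗3)_ij equals the minimum over all length-3 walks i = v_0 → v_1 → … → v_3 = j of Σ_t A[v_t][v_{t+1}]. For example, for (i, j) = (0, 1) we minimise over 4 possible intermediate vertex sequences; the minimum is 8, attained along the walk 0 → 0 → 0 → 1.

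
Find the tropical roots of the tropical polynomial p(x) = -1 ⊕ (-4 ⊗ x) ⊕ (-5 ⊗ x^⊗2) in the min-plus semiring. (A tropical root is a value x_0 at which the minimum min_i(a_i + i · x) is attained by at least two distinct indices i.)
Roots: {1, 3}

Each tropical root is a break point of the lower envelope of the lines y = a_i + i · x (there are 3 lines, with slopes 0, 1, ..., 2). Only the lines that attain the minimum somewhere contribute to roots; other lines are dominated. Here the surviving (envelope) indices are i = 2, i = 1, i = 0.
Intersections between consecutive envelope lines give the roots: for adjacent envelope indices i < j the intersection is x = (a_i − a_j) / (j − i). Reading off the sorted break points: {1, 3}.
Verification: at each break x_0, at least two indices attain the minimum of min_i(a_i + i · x_0).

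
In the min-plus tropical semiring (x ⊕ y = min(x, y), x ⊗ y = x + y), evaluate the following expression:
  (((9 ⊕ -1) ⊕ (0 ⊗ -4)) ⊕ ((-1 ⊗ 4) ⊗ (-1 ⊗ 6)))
(((9 ⊕ -1) ⊕ (0 ⊗ -4)) ⊕ ((-1 ⊗ 4) ⊗ (-1 ⊗ 6))) = -4

Expand innermost to outermost. Recall ⊕ takes the minimum of its arguments and ⊗ takes their sum. Working out the expression (((9 ⊕ -1) ⊕ (0 ⊗ -4)) ⊕ ((-1 ⊗ 4) ⊗ (-1 ⊗ 6))) gives -4.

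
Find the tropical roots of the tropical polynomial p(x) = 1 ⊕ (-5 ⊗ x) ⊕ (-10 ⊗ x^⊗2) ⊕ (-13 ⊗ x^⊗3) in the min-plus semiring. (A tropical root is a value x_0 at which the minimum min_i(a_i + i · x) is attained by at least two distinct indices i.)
Roots: {3, 5, 6}

Each tropical root is a break point of the lower envelope of the lines y = a_i + i · x (there are 4 lines, with slopes 0, 1, ..., 3). Only the lines that attain the minimum somewhere contribute to roots; other lines are dominated. Here the surviving (envelope) indices are i = 3, i = 2, i = 1, i = 0.
Intersections between consecutive envelope lines give the roots: for adjacent envelope indices i < j the intersection is x = (a_i − a_j) / (j − i). Reading off the sorted break points: {3, 5, 6}.
Verification: at each break x_0, at least two indices attain the minimum of min_i(a_i + i · x_0).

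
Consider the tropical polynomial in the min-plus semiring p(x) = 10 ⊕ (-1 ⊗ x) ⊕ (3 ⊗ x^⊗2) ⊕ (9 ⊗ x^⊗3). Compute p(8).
p(8) = 7

A tropical monomial a ⊗ x^⊗i evaluates to a + i · x. Evaluating each term at x = 8:
  Term 0 contributes 10 + 0 · 8 = 10
  Term 1 contributes -1 + 1 · 8 = 7
  Term 2 contributes 3 + 2 · 8 = 19
  Term 3 contributes 9 + 3 · 8 = 33
p(8) = ⊕ of these = min[10, 7, 19, 33] = 7.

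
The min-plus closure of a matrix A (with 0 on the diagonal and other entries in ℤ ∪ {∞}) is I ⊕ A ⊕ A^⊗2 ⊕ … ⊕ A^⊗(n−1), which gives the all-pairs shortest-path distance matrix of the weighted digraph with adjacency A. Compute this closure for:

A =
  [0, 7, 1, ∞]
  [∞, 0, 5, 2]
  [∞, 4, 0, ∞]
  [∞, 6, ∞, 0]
Closure =
  [0, 5, 1, 7]
  [∞, 0, 5, 2]
  [∞, 4, 0, 6]
  [∞, 6, 11, 0]

This is the Floyd-Warshall all-pairs shortest-path computation. For each intermediate vertex k = 0, 1, …, 3, update dist[i][j] ← min(dist[i][j], dist[i][k] + dist[k][j]). The final matrix gives, for each (i, j), the minimum total weight of any directed path from i to j (possibly empty when i = j).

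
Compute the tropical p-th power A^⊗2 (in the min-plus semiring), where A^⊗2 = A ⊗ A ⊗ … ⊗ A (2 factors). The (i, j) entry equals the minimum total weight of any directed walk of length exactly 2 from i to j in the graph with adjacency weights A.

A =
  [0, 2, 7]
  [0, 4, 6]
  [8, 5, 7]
A^⊗2 =
  [0, 2, 7]
  [0, 2, 7]
  [5, 9, 11]

Each entry (A^⊗2)_ij equals the minimum over all length-2 walks i = v_0 → v_1 → … → v_2 = j of Σ_t A[v_t][v_{t+1}]. For example, for (i, j) = (0, 2) we minimise over 3 possible intermediate vertex sequences; the minimum is 7, attained along the walk 0 → 0 → 2.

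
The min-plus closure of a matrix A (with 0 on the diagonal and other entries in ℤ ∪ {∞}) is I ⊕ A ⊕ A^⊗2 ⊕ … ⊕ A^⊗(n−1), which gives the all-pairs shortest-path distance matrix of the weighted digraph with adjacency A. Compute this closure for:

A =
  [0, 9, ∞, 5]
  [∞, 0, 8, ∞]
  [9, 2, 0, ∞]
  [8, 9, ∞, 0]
Closure =
  [0, 9, 17, 5]
  [17, 0, 8, 22]
  [9, 2, 0, 14]
  [8, 9, 17, 0]

This is the Floyd-Warshall all-pairs shortest-path computation. For each intermediate vertex k = 0, 1, …, 3, update dist[i][j] ← min(dist[i][j], dist[i][k] + dist[k][j]). The final matrix gives, for each (i, j), the minimum total weight of any directed path from i to j (possibly empty when i = j).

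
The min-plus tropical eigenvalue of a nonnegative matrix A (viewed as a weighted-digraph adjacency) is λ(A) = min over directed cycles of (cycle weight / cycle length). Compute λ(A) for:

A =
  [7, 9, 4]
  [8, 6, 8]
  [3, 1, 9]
λ(A) = 7/2

Enumerate directed cycles and compute their means (weight / length). Sample:
  cycle 0 → 0: weight = 7, length = 1, mean = 7/1 ≈ 7.000
  cycle 1 → 1: weight = 6, length = 1, mean = 6/1 ≈ 6.000
  cycle 2 → 2: weight = 9, length = 1, mean = 9/1 ≈ 9.000
  cycle 0 → 1 → 0: weight = 17, length = 2, mean = 17/2 ≈ 8.500
  cycle 0 → 2 → 0: weight = 7, length = 2, mean = 7/2 ≈ 3.500
  cycle 1 → 0 → 1: weight = 17, length = 2, mean = 17/2 ≈ 8.500
Minimum mean = 3.500, attained e.g. along the cycle 0 → 2 → 0 with weight 7 and length 2. So λ(A) = 7/2 = 7/2.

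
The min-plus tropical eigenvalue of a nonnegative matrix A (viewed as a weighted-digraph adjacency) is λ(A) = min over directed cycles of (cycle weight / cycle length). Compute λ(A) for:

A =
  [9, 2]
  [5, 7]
λ(A) = 7/2

Enumerate directed cycles and compute their means (weight / length). Sample:
  cycle 0 → 0: weight = 9, length = 1, mean = 9/1 ≈ 9.000
  cycle 1 → 1: weight = 7, length = 1, mean = 7/1 ≈ 7.000
  cycle 0 → 1 → 0: weight = 7, length = 2, mean = 7/2 ≈ 3.500
  cycle 1 → 0 → 1: weight = 7, length = 2, mean = 7/2 ≈ 3.500
Minimum mean = 3.500, attained e.g. along the cycle 0 → 1 → 0 with weight 7 and length 2. So λ(A) = 7/2 = 7/2.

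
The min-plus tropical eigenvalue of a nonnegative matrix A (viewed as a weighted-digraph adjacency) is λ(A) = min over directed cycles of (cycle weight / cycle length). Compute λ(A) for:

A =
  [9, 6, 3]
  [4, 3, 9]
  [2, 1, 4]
λ(A) = 5/2

Enumerate directed cycles and compute their means (weight / length). Sample:
  cycle 0 → 0: weight = 9, length = 1, mean = 9/1 ≈ 9.000
  cycle 1 → 1: weight = 3, length = 1, mean = 3/1 ≈ 3.000
  cycle 2 → 2: weight = 4, length = 1, mean = 4/1 ≈ 4.000
  cycle 0 → 1 → 0: weight = 10, length = 2, mean = 10/2 ≈ 5.000
  cycle 0 → 2 → 0: weight = 5, length = 2, mean = 5/2 ≈ 2.500
  cycle 1 → 0 → 1: weight = 10, length = 2, mean = 10/2 ≈ 5.000
Minimum mean = 2.500, attained e.g. along the cycle 0 → 2 → 0 with weight 5 and length 2. So λ(A) = 5/2 = 5/2.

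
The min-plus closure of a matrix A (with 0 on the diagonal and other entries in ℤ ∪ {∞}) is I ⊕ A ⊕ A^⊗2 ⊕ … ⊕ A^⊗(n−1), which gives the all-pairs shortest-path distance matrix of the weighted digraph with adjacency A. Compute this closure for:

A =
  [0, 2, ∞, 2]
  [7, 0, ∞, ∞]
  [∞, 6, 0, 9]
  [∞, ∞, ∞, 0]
Closure =
  [0, 2, ∞, 2]
  [7, 0, ∞, 9]
  [13, 6, 0, 9]
  [∞, ∞, ∞, 0]

This is the Floyd-Warshall all-pairs shortest-path computation. For each intermediate vertex k = 0, 1, …, 3, update dist[i][j] ← min(dist[i][j], dist[i][k] + dist[k][j]). The final matrix gives, for each (i, j), the minimum total weight of any directed path from i to j (possibly empty when i = j).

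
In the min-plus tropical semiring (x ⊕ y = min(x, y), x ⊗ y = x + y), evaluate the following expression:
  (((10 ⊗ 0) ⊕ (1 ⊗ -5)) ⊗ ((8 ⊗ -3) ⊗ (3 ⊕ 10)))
(((10 ⊗ 0) ⊕ (1 ⊗ -5)) ⊗ ((8 ⊗ -3) ⊗ (3 ⊕ 10))) = 4

Expand innermost to outermost. Recall ⊕ takes the minimum of its arguments and ⊗ takes their sum. Working out the expression (((10 ⊗ 0) ⊕ (1 ⊗ -5)) ⊗ ((8 ⊗ -3) ⊗ (3 ⊕ 10))) gives 4.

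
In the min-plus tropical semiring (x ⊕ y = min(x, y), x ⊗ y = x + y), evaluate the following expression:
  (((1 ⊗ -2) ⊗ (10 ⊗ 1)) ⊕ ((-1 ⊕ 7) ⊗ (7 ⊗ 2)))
(((1 ⊗ -2) ⊗ (10 ⊗ 1)) ⊕ ((-1 ⊕ 7) ⊗ (7 ⊗ 2))) = 8

Expand innermost to outermost. Recall ⊕ takes the minimum of its arguments and ⊗ takes their sum. Working out the expression (((1 ⊗ -2) ⊗ (10 ⊗ 1)) ⊕ ((-1 ⊕ 7) ⊗ (7 ⊗ 2))) gives 8.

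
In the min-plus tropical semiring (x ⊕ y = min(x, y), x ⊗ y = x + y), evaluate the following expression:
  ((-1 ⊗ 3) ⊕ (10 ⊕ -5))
((-1 ⊗ 3) ⊕ (10 ⊕ -5)) = -5

Expand innermost to outermost. Recall ⊕ takes the minimum of its arguments and ⊗ takes their sum. Working out the expression ((-1 ⊗ 3) ⊕ (10 ⊕ -5)) gives -5.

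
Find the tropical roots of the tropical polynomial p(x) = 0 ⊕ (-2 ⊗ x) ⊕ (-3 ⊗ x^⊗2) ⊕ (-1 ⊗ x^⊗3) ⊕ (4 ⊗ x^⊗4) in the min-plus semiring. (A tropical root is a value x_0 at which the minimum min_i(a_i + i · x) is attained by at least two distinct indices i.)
Roots: {-5, -2, 1, 2}

Each tropical root is a break point of the lower envelope of the lines y = a_i + i · x (there are 5 lines, with slopes 0, 1, ..., 4). Only the lines that attain the minimum somewhere contribute to roots; other lines are dominated. Here the surviving (envelope) indices are i = 4, i = 3, i = 2, i = 1, i = 0.
Intersections between consecutive envelope lines give the roots: for adjacent envelope indices i < j the intersection is x = (a_i − a_j) / (j − i). Reading off the sorted break points: {-5, -2, 1, 2}.
Verification: at each break x_0, at least two indices attain the minimum of min_i(a_i + i · x_0).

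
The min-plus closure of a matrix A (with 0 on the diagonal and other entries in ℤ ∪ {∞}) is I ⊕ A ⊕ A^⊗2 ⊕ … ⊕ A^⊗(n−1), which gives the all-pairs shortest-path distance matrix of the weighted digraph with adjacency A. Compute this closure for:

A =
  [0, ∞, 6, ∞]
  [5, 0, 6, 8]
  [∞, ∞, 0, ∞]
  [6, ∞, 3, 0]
Closure =
  [0, ∞, 6, ∞]
  [5, 0, 6, 8]
  [∞, ∞, 0, ∞]
  [6, ∞, 3, 0]

This is the Floyd-Warshall all-pairs shortest-path computation. For each intermediate vertex k = 0, 1, …, 3, update dist[i][j] ← min(dist[i][j], dist[i][k] + dist[k][j]). The final matrix gives, for each (i, j), the minimum total weight of any directed path from i to j (possibly empty when i = j).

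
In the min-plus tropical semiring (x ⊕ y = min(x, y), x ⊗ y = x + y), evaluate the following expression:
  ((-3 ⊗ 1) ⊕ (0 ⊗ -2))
((-3 ⊗ 1) ⊕ (0 ⊗ -2)) = -2

Expand innermost to outermost. Recall ⊕ takes the minimum of its arguments and ⊗ takes their sum. Working out the expression ((-3 ⊗ 1) ⊕ (0 ⊗ -2)) gives -2.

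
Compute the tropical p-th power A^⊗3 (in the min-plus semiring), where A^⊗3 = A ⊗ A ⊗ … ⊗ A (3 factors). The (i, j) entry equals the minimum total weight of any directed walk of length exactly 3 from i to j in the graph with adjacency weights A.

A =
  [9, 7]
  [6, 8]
A^⊗3 =
  [21, 20]
  [19, 21]

Each entry (A^⊗3)_ij equals the minimum over all length-3 walks i = v_0 → v_1 → … → v_3 = j of Σ_t A[v_t][v_{t+1}]. For example, for (i, j) = (0, 1) we minimise over 4 possible intermediate vertex sequences; the minimum is 20, attained along the walk 0 → 1 → 0 → 1.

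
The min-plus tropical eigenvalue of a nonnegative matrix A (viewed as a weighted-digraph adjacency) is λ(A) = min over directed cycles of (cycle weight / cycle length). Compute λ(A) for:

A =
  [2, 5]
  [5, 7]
λ(A) = 2

Enumerate directed cycles and compute their means (weight / length). Sample:
  cycle 0 → 0: weight = 2, length = 1, mean = 2/1 ≈ 2.000
  cycle 1 → 1: weight = 7, length = 1, mean = 7/1 ≈ 7.000
  cycle 0 → 1 → 0: weight = 10, length = 2, mean = 10/2 ≈ 5.000
  cycle 1 → 0 → 1: weight = 10, length = 2, mean = 10/2 ≈ 5.000
Minimum mean = 2.000, attained e.g. along the cycle 0 → 0 with weight 2 and length 1. So λ(A) = 2/1 = 2.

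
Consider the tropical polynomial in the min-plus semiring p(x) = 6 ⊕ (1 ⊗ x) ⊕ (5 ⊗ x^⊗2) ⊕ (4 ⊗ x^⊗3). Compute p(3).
p(3) = 4

A tropical monomial a ⊗ x^⊗i evaluates to a + i · x. Evaluating each term at x = 3:
  Term 0 contributes 6 + 0 · 3 = 6
  Term 1 contributes 1 + 1 · 3 = 4
  Term 2 contributes 5 + 2 · 3 = 11
  Term 3 contributes 4 + 3 · 3 = 13
p(3) = ⊕ of these = min[6, 4, 11, 13] = 4.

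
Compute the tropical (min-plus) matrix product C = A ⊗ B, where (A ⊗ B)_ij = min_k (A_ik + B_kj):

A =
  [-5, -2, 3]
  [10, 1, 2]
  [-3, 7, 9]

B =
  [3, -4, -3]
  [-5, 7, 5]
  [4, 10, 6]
A ⊗ B =
  [-7, -9, -8]
  [-4, 6, 6]
  [0, -7, -6]

Apply the min-plus product entry-by-entry:
  C[0][0] = min over k of (A[0][0] + B[0][0] = -5 + 3 = -2, A[0][1] + B[1][0] = -2 + -5 = -7, A[0][2] + B[2][0] = 3 + 4 = 7) = -7 (attained at k = 1)
  C[0][1] = min over k of (A[0][0] + B[0][1] = -5 + -4 = -9, A[0][1] + B[1][1] = -2 + 7 = 5, A[0][2] + B[2][1] = 3 + 10 = 13) = -9 (attained at k = 0)
  C[0][2] = min over k of (A[0][0] + B[0][2] = -5 + -3 = -8, A[0][1] + B[1][2] = -2 + 5 = 3, A[0][2] + B[2][2] = 3 + 6 = 9) = -8 (attained at k = 0)
  C[1][0] = min over k of (A[1][0] + B[0][0] = 10 + 3 = 13, A[1][1] + B[1][0] = 1 + -5 = -4, A[1][2] + B[2][0] = 2 + 4 = 6) = -4 (attained at k = 1)
  C[1][1] = min over k of (A[1][0] + B[0][1] = 10 + -4 = 6, A[1][1] + B[1][1] = 1 + 7 = 8, A[1][2] + B[2][1] = 2 + 10 = 12) = 6 (attained at k = 0)
  C[1][2] = min over k of (A[1][0] + B[0][2] = 10 + -3 = 7, A[1][1] + B[1][2] = 1 + 5 = 6, A[1][2] + B[2][2] = 2 + 6 = 8) = 6 (attained at k = 1)
  C[2][0] = min over k of (A[2][0] + B[0][0] = -3 + 3 = 0, A[2][1] + B[1][0] = 7 + -5 = 2, A[2][2] + B[2][0] = 9 + 4 = 13) = 0 (attained at k = 0)
  C[2][1] = min over k of (A[2][0] + B[0][1] = -3 + -4 = -7, A[2][1] + B[1][1] = 7 + 7 = 14, A[2][2] + B[2][1] = 9 + 10 = 19) = -7 (attained at k = 0)
  C[2][2] = min over k of (A[2][0] + B[0][2] = -3 + -3 = -6, A[2][1] + B[1][2] = 7 + 5 = 12, A[2][2] + B[2][2] = 9 + 6 = 15) = -6 (attained at k = 0)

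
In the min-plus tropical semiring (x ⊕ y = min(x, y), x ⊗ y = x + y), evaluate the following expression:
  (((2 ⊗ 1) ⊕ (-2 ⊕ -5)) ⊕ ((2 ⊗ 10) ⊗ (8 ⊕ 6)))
(((2 ⊗ 1) ⊕ (-2 ⊕ -5)) ⊕ ((2 ⊗ 10) ⊗ (8 ⊕ 6))) = -5

Expand innermost to outermost. Recall ⊕ takes the minimum of its arguments and ⊗ takes their sum. Working out the expression (((2 ⊗ 1) ⊕ (-2 ⊕ -5)) ⊕ ((2 ⊗ 10) ⊗ (8 ⊕ 6))) gives -5.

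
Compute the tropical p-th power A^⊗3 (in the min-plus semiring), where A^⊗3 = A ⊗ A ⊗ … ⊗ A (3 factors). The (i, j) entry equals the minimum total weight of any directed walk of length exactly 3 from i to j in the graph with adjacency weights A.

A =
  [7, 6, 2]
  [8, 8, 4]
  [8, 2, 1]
A^⊗3 =
  [11, 5, 4]
  [13, 7, 6]
  [10, 4, 3]

Each entry (A^⊗3)_ij equals the minimum over all length-3 walks i = v_0 → v_1 → … → v_3 = j of Σ_t A[v_t][v_{t+1}]. For example, for (i, j) = (0, 2) we minimise over 9 possible intermediate vertex sequences; the minimum is 4, attained along the walk 0 → 2 → 2 → 2.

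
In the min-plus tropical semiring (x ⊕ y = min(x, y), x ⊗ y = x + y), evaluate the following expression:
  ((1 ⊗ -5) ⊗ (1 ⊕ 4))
((1 ⊗ -5) ⊗ (1 ⊕ 4)) = -3

Expand innermost to outermost. Recall ⊕ takes the minimum of its arguments and ⊗ takes their sum. Working out the expression ((1 ⊗ -5) ⊗ (1 ⊕ 4)) gives -3.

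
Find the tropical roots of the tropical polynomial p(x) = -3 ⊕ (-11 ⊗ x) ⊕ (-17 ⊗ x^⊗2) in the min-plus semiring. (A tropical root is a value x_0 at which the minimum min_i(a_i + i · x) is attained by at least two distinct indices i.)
Roots: {6, 8}

Each tropical root is a break point of the lower envelope of the lines y = a_i + i · x (there are 3 lines, with slopes 0, 1, ..., 2). Only the lines that attain the minimum somewhere contribute to roots; other lines are dominated. Here the surviving (envelope) indices are i = 2, i = 1, i = 0.
Intersections between consecutive envelope lines give the roots: for adjacent envelope indices i < j the intersection is x = (a_i − a_j) / (j − i). Reading off the sorted break points: {6, 8}.
Verification: at each break x_0, at least two indices attain the minimum of min_i(a_i + i · x_0).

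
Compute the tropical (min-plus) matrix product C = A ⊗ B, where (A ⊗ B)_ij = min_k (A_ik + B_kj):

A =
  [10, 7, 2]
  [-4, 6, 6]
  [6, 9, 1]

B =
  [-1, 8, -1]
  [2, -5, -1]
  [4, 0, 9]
A ⊗ B =
  [6, 2, 6]
  [-5, 1, -5]
  [5, 1, 5]

Apply the min-plus product entry-by-entry:
  C[0][0] = min over k of (A[0][0] + B[0][0] = 10 + -1 = 9, A[0][1] + B[1][0] = 7 + 2 = 9, A[0][2] + B[2][0] = 2 + 4 = 6) = 6 (attained at k = 2)
  C[0][1] = min over k of (A[0][0] + B[0][1] = 10 + 8 = 18, A[0][1] + B[1][1] = 7 + -5 = 2, A[0][2] + B[2][1] = 2 + 0 = 2) = 2 (attained at k = 1)
  C[0][2] = min over k of (A[0][0] + B[0][2] = 10 + -1 = 9, A[0][1] + B[1][2] = 7 + -1 = 6, A[0][2] + B[2][2] = 2 + 9 = 11) = 6 (attained at k = 1)
  C[1][0] = min over k of (A[1][0] + B[0][0] = -4 + -1 = -5, A[1][1] + B[1][0] = 6 + 2 = 8, A[1][2] + B[2][0] = 6 + 4 = 10) = -5 (attained at k = 0)
  C[1][1] = min over k of (A[1][0] + B[0][1] = -4 + 8 = 4, A[1][1] + B[1][1] = 6 + -5 = 1, A[1][2] + B[2][1] = 6 + 0 = 6) = 1 (attained at k = 1)
  C[1][2] = min over k of (A[1][0] + B[0][2] = -4 + -1 = -5, A[1][1] + B[1][2] = 6 + -1 = 5, A[1][2] + B[2][2] = 6 + 9 = 15) = -5 (attained at k = 0)
  C[2][0] = min over k of (A[2][0] + B[0][0] = 6 + -1 = 5, A[2][1] + B[1][0] = 9 + 2 = 11, A[2][2] + B[2][0] = 1 + 4 = 5) = 5 (attained at k = 0)
  C[2][1] = min over k of (A[2][0] + B[0][1] = 6 + 8 = 14, A[2][1] + B[1][1] = 9 + -5 = 4, A[2][2] + B[2][1] = 1 + 0 = 1) = 1 (attained at k = 2)
  C[2][2] = min over k of (A[2][0] + B[0][2] = 6 + -1 = 5, A[2][1] + B[1][2] = 9 + -1 = 8, A[2][2] + B[2][2] = 1 + 9 = 10) = 5 (attained at k = 0)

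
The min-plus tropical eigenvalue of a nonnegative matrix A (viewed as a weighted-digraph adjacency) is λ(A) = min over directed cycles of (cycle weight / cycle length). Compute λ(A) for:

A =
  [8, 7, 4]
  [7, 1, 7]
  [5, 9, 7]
λ(A) = 1

Enumerate directed cycles and compute their means (weight / length). Sample:
  cycle 0 → 0: weight = 8, length = 1, mean = 8/1 ≈ 8.000
  cycle 1 → 1: weight = 1, length = 1, mean = 1/1 ≈ 1.000
  cycle 2 → 2: weight = 7, length = 1, mean = 7/1 ≈ 7.000
  cycle 0 → 1 → 0: weight = 14, length = 2, mean = 14/2 ≈ 7.000
  cycle 0 → 2 → 0: weight = 9, length = 2, mean = 9/2 ≈ 4.500
  cycle 1 → 0 → 1: weight = 14, length = 2, mean = 14/2 ≈ 7.000
Minimum mean = 1.000, attained e.g. along the cycle 1 → 1 with weight 1 and length 1. So λ(A) = 1/1 = 1.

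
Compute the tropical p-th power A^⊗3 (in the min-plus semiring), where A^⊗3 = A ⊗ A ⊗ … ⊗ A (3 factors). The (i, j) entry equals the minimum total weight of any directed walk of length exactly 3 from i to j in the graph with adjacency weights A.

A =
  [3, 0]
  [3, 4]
A^⊗3 =
  [6, 3]
  [6, 6]

Each entry (A^⊗3)_ij equals the minimum over all length-3 walks i = v_0 → v_1 → … → v_3 = j of Σ_t A[v_t][v_{t+1}]. For example, for (i, j) = (0, 1) we minimise over 4 possible intermediate vertex sequences; the minimum is 3, attained along the walk 0 → 1 → 0 → 1.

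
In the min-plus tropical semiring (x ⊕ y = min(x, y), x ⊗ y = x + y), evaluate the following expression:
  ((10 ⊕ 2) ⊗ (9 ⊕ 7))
((10 ⊕ 2) ⊗ (9 ⊕ 7)) = 9

Expand innermost to outermost. Recall ⊕ takes the minimum of its arguments and ⊗ takes their sum. Working out the expression ((10 ⊕ 2) ⊗ (9 ⊕ 7)) gives 9.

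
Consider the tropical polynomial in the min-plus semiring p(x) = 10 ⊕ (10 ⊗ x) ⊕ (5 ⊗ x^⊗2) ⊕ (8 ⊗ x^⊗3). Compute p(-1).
p(-1) = 3

A tropical monomial a ⊗ x^⊗i evaluates to a + i · x. Evaluating each term at x = -1:
  Term 0 contributes 10 + 0 · -1 = 10
  Term 1 contributes 10 + 1 · -1 = 9
  Term 2 contributes 5 + 2 · -1 = 3
  Term 3 contributes 8 + 3 · -1 = 5
p(-1) = ⊕ of these = min[10, 9, 3, 5] = 3.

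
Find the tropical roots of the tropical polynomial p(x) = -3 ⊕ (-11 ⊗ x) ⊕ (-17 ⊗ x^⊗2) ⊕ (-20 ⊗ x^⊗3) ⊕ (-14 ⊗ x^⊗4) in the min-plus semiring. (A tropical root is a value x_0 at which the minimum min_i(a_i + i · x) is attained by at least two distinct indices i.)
Roots: {-6, 3, 6, 8}

Each tropical root is a break point of the lower envelope of the lines y = a_i + i · x (there are 5 lines, with slopes 0, 1, ..., 4). Only the lines that attain the minimum somewhere contribute to roots; other lines are dominated. Here the surviving (envelope) indices are i = 4, i = 3, i = 2, i = 1, i = 0.
Intersections between consecutive envelope lines give the roots: for adjacent envelope indices i < j the intersection is x = (a_i − a_j) / (j − i). Reading off the sorted break points: {-6, 3, 6, 8}.
Verification: at each break x_0, at least two indices attain the minimum of min_i(a_i + i · x_0).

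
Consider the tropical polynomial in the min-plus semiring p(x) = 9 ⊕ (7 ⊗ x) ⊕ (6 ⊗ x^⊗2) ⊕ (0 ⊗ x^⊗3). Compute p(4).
p(4) = 9

A tropical monomial a ⊗ x^⊗i evaluates to a + i · x. Evaluating each term at x = 4:
  Term 0 contributes 9 + 0 · 4 = 9
  Term 1 contributes 7 + 1 · 4 = 11
  Term 2 contributes 6 + 2 · 4 = 14
  Term 3 contributes 0 + 3 · 4 = 12
p(4) = ⊕ of these = min[9, 11, 14, 12] = 9.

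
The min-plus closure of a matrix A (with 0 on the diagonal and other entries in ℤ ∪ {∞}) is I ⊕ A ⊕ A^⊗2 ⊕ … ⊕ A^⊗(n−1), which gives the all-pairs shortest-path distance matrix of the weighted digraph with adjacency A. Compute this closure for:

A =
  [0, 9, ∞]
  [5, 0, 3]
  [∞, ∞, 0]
Closure =
  [0, 9, 12]
  [5, 0, 3]
  [∞, ∞, 0]

This is the Floyd-Warshall all-pairs shortest-path computation. For each intermediate vertex k = 0, 1, …, 2, update dist[i][j] ← min(dist[i][j], dist[i][k] + dist[k][j]). The final matrix gives, for each (i, j), the minimum total weight of any directed path from i to j (possibly empty when i = j).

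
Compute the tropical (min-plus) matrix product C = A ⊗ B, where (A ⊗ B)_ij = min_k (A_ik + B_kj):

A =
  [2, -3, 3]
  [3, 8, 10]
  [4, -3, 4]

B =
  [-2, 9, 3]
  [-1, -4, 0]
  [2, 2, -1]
A ⊗ B =
  [-4, -7, -3]
  [1, 4, 6]
  [-4, -7, -3]

Apply the min-plus product entry-by-entry:
  C[0][0] = min over k of (A[0][0] + B[0][0] = 2 + -2 = 0, A[0][1] + B[1][0] = -3 + -1 = -4, A[0][2] + B[2][0] = 3 + 2 = 5) = -4 (attained at k = 1)
  C[0][1] = min over k of (A[0][0] + B[0][1] = 2 + 9 = 11, A[0][1] + B[1][1] = -3 + -4 = -7, A[0][2] + B[2][1] = 3 + 2 = 5) = -7 (attained at k = 1)
  C[0][2] = min over k of (A[0][0] + B[0][2] = 2 + 3 = 5, A[0][1] + B[1][2] = -3 + 0 = -3, A[0][2] + B[2][2] = 3 + -1 = 2) = -3 (attained at k = 1)
  C[1][0] = min over k of (A[1][0] + B[0][0] = 3 + -2 = 1, A[1][1] + B[1][0] = 8 + -1 = 7, A[1][2] + B[2][0] = 10 + 2 = 12) = 1 (attained at k = 0)
  C[1][1] = min over k of (A[1][0] + B[0][1] = 3 + 9 = 12, A[1][1] + B[1][1] = 8 + -4 = 4, A[1][2] + B[2][1] = 10 + 2 = 12) = 4 (attained at k = 1)
  C[1][2] = min over k of (A[1][0] + B[0][2] = 3 + 3 = 6, A[1][1] + B[1][2] = 8 + 0 = 8, A[1][2] + B[2][2] = 10 + -1 = 9) = 6 (attained at k = 0)
  C[2][0] = min over k of (A[2][0] + B[0][0] = 4 + -2 = 2, A[2][1] + B[1][0] = -3 + -1 = -4, A[2][2] + B[2][0] = 4 + 2 = 6) = -4 (attained at k = 1)
  C[2][1] = min over k of (A[2][0] + B[0][1] = 4 + 9 = 13, A[2][1] + B[1][1] = -3 + -4 = -7, A[2][2] + B[2][1] = 4 + 2 = 6) = -7 (attained at k = 1)
  C[2][2] = min over k of (A[2][0] + B[0][2] = 4 + 3 = 7, A[2][1] + B[1][2] = -3 + 0 = -3, A[2][2] + B[2][2] = 4 + -1 = 3) = -3 (attained at k = 1)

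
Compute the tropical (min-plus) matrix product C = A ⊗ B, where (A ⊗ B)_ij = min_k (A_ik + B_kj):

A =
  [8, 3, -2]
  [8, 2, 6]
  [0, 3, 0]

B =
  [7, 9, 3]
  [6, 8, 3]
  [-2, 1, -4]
A ⊗ B =
  [-4, -1, -6]
  [4, 7, 2]
  [-2, 1, -4]

Apply the min-plus product entry-by-entry:
  C[0][0] = min over k of (A[0][0] + B[0][0] = 8 + 7 = 15, A[0][1] + B[1][0] = 3 + 6 = 9, A[0][2] + B[2][0] = -2 + -2 = -4) = -4 (attained at k = 2)
  C[0][1] = min over k of (A[0][0] + B[0][1] = 8 + 9 = 17, A[0][1] + B[1][1] = 3 + 8 = 11, A[0][2] + B[2][1] = -2 + 1 = -1) = -1 (attained at k = 2)
  C[0][2] = min over k of (A[0][0] + B[0][2] = 8 + 3 = 11, A[0][1] + B[1][2] = 3 + 3 = 6, A[0][2] + B[2][2] = -2 + -4 = -6) = -6 (attained at k = 2)
  C[1][0] = min over k of (A[1][0] + B[0][0] = 8 + 7 = 15, A[1][1] + B[1][0] = 2 + 6 = 8, A[1][2] + B[2][0] = 6 + -2 = 4) = 4 (attained at k = 2)
  C[1][1] = min over k of (A[1][0] + B[0][1] = 8 + 9 = 17, A[1][1] + B[1][1] = 2 + 8 = 10, A[1][2] + B[2][1] = 6 + 1 = 7) = 7 (attained at k = 2)
  C[1][2] = min over k of (A[1][0] + B[0][2] = 8 + 3 = 11, A[1][1] + B[1][2] = 2 + 3 = 5, A[1][2] + B[2][2] = 6 + -4 = 2) = 2 (attained at k = 2)
  C[2][0] = min over k of (A[2][0] + B[0][0] = 0 + 7 = 7, A[2][1] + B[1][0] = 3 + 6 = 9, A[2][2] + B[2][0] = 0 + -2 = -2) = -2 (attained at k = 2)
  C[2][1] = min over k of (A[2][0] + B[0][1] = 0 + 9 = 9, A[2][1] + B[1][1] = 3 + 8 = 11, A[2][2] + B[2][1] = 0 + 1 = 1) = 1 (attained at k = 2)
  C[2][2] = min over k of (A[2][0] + B[0][2] = 0 + 3 = 3, A[2][1] + B[1][2] = 3 + 3 = 6, A[2][2] + B[2][2] = 0 + -4 = -4) = -4 (attained at k = 2)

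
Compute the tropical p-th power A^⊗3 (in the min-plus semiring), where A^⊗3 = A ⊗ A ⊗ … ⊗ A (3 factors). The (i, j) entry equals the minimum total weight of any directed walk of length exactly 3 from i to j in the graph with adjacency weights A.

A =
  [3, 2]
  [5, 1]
A^⊗3 =
  [8, 4]
  [7, 3]

Each entry (A^⊗3)_ij equals the minimum over all length-3 walks i = v_0 → v_1 → … → v_3 = j of Σ_t A[v_t][v_{t+1}]. For example, for (i, j) = (0, 1) we minimise over 4 possible intermediate vertex sequences; the minimum is 4, attained along the walk 0 → 1 → 1 → 1.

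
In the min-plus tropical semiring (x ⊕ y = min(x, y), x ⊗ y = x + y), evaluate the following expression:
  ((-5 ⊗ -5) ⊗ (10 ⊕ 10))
((-5 ⊗ -5) ⊗ (10 ⊕ 10)) = 0

Expand innermost to outermost. Recall ⊕ takes the minimum of its arguments and ⊗ takes their sum. Working out the expression ((-5 ⊗ -5) ⊗ (10 ⊕ 10)) gives 0.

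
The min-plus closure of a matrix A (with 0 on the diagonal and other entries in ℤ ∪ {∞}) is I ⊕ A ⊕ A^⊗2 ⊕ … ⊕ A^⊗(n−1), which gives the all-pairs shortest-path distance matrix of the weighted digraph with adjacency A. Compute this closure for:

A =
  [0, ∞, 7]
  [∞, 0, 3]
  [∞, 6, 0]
Closure =
  [0, 13, 7]
  [∞, 0, 3]
  [∞, 6, 0]

This is the Floyd-Warshall all-pairs shortest-path computation. For each intermediate vertex k = 0, 1, …, 2, update dist[i][j] ← min(dist[i][j], dist[i][k] + dist[k][j]). The final matrix gives, for each (i, j), the minimum total weight of any directed path from i to j (possibly empty when i = j).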